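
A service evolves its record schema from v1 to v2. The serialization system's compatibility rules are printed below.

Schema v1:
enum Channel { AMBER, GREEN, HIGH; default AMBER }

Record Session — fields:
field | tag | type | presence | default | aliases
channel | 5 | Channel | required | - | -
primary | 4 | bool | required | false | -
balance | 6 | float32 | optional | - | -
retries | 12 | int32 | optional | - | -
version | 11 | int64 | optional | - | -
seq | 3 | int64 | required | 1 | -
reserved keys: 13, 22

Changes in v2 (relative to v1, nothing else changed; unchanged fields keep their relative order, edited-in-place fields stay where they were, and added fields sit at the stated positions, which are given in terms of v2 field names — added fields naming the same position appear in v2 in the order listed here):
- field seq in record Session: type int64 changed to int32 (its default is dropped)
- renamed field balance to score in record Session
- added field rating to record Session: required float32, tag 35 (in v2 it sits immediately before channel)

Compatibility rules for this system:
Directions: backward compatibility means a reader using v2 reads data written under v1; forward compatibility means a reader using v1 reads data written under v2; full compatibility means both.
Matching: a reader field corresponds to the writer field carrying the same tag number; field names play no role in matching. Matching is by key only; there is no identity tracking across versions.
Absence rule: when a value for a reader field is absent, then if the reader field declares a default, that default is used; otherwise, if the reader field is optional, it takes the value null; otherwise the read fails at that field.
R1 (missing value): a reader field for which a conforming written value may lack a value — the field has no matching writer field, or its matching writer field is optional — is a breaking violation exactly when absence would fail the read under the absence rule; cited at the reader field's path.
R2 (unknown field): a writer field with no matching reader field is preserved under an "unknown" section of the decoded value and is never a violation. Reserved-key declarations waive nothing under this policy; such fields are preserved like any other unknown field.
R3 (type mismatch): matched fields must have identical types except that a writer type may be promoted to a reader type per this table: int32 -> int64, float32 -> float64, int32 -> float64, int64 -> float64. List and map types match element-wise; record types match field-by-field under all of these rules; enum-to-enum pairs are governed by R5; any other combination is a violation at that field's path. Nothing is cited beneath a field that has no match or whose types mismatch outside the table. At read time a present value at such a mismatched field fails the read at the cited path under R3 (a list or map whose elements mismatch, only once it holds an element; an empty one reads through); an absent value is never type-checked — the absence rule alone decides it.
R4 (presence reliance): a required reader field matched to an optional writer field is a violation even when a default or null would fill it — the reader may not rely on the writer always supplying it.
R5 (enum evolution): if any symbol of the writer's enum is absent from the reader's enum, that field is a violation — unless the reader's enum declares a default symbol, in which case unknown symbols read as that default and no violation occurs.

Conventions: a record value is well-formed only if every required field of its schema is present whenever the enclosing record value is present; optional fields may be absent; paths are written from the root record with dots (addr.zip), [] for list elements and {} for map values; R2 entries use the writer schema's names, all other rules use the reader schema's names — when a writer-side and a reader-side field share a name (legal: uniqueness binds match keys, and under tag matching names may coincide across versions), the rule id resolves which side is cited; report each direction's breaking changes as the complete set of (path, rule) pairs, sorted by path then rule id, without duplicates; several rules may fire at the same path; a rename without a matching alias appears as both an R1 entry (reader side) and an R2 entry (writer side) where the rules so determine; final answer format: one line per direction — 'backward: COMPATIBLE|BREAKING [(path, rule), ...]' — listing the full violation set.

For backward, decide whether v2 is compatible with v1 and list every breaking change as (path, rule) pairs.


each type pair in Session: writer, then reader
backward on Session — v2 reading data written by v1:
  no writer field matches reader rating
  channel <- channel (Channel -> Channel, writer required)
  primary <- primary (bool -> bool, writer required)
  score <- balance (float32 -> float32, writer optional)
  retries <- retries (int32 -> int32, writer optional)
  version <- version (int64 -> int64, writer optional)
  seq <- seq (int64 -> int32, writer required)
  rule R1 violated at rating
  rule R3 violated at seq
  => 2 violation(s): backward is BREAKING for Session
diffs on Session not affecting the asked answer:
  renamed field balance to score in record Session -> inert for the asked Session verdict: nothing fires

backward: BREAKING [(rating, R1), (seq, R3)]


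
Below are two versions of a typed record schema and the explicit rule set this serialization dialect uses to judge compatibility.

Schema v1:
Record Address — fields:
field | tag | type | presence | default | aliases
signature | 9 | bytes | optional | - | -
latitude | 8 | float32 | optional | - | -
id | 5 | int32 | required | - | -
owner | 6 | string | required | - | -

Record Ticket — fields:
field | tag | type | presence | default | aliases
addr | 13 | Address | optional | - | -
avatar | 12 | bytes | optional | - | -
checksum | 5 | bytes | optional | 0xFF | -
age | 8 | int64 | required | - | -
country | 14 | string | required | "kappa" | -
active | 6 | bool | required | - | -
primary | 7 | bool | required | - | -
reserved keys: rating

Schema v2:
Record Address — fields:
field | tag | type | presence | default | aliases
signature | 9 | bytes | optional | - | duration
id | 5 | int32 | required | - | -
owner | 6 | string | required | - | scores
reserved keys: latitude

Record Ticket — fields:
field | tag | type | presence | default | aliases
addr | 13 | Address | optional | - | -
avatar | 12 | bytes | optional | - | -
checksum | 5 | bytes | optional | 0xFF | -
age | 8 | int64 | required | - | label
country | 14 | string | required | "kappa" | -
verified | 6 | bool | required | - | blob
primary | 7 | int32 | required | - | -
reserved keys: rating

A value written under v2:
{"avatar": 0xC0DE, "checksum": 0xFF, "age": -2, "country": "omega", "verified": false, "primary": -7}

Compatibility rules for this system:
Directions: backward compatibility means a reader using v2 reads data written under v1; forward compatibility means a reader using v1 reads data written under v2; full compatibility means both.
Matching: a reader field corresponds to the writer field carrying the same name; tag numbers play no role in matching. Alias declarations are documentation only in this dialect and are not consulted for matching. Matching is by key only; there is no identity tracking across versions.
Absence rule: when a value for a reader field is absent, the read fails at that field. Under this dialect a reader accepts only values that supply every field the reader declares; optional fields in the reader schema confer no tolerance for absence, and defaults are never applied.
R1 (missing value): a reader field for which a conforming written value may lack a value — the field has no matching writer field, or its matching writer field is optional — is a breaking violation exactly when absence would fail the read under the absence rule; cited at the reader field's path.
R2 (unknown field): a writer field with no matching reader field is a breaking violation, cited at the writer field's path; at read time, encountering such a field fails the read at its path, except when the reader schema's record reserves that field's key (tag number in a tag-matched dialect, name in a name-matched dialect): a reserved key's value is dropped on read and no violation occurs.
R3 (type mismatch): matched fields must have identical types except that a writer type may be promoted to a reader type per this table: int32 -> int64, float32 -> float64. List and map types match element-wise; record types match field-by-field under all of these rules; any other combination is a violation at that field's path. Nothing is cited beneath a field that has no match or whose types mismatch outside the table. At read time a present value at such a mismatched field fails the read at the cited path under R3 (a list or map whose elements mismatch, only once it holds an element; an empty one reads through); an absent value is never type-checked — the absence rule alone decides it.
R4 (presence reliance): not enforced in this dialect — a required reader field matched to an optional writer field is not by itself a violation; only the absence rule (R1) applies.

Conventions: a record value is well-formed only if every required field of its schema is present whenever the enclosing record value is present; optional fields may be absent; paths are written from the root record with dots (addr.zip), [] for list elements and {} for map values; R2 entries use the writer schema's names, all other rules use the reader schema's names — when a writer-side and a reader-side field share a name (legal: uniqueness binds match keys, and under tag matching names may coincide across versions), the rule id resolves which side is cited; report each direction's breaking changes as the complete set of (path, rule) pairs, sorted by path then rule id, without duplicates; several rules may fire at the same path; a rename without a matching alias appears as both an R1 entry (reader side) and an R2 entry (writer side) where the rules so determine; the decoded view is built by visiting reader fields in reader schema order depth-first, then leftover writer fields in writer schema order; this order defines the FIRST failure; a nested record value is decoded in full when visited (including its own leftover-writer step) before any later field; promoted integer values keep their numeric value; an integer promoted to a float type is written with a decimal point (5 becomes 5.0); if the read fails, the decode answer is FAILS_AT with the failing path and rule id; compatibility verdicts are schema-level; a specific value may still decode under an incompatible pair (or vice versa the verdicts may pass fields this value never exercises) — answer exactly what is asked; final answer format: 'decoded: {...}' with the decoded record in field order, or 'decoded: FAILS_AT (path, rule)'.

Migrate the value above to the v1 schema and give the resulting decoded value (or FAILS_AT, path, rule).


each type pair in Ticket: writer, then reader
decode (reader v1):
  read fails at addr under R1 (no fill)
  => FAILS_AT (addr, R1)
remaining Ticket differences; none change what is asked:
  removed field latitude from record Address (its key "latitude" joins the reserved list) -> a verdict-level change on Ticket — the shown value reads the same
  field primary in record Ticket: type bool changed to int32 -> a verdict-level change on Ticket — the shown value reads the same
  renamed field active to verified in record Ticket -> a verdict-level change on Ticket — the shown value reads the same

decoded: FAILS_AT (addr, R1)


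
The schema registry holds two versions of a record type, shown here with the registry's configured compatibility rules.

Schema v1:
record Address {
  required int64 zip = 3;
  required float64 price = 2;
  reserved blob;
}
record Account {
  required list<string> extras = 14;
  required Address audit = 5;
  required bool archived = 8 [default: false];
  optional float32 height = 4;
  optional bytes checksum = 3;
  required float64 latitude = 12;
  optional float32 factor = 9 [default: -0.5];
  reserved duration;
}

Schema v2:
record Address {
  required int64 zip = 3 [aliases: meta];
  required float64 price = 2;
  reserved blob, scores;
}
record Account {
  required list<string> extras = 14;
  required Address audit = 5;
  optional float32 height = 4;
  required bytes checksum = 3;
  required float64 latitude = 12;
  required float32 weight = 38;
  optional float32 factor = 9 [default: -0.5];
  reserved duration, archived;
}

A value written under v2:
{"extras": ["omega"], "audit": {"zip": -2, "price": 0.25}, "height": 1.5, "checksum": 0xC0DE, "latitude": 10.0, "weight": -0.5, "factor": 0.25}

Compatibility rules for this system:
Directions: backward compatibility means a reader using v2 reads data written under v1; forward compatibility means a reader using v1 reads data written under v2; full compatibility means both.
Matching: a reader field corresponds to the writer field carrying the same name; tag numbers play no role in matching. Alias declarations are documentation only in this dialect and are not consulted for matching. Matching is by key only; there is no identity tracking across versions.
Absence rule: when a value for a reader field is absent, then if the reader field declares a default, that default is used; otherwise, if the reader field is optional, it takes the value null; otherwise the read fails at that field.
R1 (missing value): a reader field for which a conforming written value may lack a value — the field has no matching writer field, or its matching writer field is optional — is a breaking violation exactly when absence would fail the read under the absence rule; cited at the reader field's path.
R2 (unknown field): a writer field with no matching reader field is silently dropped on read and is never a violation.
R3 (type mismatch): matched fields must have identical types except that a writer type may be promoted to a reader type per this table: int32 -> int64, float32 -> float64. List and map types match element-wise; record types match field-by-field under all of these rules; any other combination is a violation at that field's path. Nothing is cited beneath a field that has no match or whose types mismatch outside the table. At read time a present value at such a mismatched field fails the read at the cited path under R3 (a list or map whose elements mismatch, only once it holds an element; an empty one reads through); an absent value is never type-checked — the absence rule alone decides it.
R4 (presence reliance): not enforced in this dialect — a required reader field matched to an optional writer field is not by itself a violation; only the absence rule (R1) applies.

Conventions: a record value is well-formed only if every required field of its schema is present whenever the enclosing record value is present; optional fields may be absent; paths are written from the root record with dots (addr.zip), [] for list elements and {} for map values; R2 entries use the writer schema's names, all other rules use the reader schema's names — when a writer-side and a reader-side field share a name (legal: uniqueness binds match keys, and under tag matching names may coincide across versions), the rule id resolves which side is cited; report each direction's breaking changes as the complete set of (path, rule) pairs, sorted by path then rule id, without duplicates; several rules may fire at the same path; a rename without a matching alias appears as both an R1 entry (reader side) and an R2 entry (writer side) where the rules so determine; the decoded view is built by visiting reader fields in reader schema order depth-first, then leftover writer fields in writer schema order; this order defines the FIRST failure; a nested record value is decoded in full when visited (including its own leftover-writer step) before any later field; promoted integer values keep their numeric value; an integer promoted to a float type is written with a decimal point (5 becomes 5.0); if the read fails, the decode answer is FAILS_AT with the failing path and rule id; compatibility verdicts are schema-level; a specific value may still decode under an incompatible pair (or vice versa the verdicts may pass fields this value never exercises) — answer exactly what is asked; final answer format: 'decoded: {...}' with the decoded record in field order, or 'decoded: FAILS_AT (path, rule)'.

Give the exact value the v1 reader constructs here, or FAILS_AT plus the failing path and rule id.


arrows below run writer -> reader for Account
decode walk for Account under reader schema v1:
  extras := ["omega"]
  audit.zip := -2
  audit.price := 0.25
  archived := false (absent -> default)
  height := 1.5
  checksum := 0xC0DE
  latitude := 10.0
  factor := 0.25
  writer weight: unknown -> dropped
  => decoded: {"extras": ["omega"], "audit": {"zip": -2, "price": 0.25}, "archived": false, "height": 1.5, "checksum": 0xC0DE, "latitude": 10.0, "factor": 0.25}
ruling out the remaining Account differences:
  added field weight to record Account: required float32, tag 38 (in v2 it sits immediately before factor) -> affects the rule determinations only; this particular Account value decodes identically
  field checksum in record Account: optional changed to required -> affects the rule determinations only; this particular Account value decodes identically
  removed field archived from record Account (its key "archived" joins the reserved list) -> no rule fires on it and the decoded Account view is identical with or without it

decoded: {"extras": ["omega"], "audit": {"zip": -2, "price": 0.25}, "archived": false, "height": 1.5, "checksum": 0xC0DE, "latitude": 10.0, "factor": 0.25}


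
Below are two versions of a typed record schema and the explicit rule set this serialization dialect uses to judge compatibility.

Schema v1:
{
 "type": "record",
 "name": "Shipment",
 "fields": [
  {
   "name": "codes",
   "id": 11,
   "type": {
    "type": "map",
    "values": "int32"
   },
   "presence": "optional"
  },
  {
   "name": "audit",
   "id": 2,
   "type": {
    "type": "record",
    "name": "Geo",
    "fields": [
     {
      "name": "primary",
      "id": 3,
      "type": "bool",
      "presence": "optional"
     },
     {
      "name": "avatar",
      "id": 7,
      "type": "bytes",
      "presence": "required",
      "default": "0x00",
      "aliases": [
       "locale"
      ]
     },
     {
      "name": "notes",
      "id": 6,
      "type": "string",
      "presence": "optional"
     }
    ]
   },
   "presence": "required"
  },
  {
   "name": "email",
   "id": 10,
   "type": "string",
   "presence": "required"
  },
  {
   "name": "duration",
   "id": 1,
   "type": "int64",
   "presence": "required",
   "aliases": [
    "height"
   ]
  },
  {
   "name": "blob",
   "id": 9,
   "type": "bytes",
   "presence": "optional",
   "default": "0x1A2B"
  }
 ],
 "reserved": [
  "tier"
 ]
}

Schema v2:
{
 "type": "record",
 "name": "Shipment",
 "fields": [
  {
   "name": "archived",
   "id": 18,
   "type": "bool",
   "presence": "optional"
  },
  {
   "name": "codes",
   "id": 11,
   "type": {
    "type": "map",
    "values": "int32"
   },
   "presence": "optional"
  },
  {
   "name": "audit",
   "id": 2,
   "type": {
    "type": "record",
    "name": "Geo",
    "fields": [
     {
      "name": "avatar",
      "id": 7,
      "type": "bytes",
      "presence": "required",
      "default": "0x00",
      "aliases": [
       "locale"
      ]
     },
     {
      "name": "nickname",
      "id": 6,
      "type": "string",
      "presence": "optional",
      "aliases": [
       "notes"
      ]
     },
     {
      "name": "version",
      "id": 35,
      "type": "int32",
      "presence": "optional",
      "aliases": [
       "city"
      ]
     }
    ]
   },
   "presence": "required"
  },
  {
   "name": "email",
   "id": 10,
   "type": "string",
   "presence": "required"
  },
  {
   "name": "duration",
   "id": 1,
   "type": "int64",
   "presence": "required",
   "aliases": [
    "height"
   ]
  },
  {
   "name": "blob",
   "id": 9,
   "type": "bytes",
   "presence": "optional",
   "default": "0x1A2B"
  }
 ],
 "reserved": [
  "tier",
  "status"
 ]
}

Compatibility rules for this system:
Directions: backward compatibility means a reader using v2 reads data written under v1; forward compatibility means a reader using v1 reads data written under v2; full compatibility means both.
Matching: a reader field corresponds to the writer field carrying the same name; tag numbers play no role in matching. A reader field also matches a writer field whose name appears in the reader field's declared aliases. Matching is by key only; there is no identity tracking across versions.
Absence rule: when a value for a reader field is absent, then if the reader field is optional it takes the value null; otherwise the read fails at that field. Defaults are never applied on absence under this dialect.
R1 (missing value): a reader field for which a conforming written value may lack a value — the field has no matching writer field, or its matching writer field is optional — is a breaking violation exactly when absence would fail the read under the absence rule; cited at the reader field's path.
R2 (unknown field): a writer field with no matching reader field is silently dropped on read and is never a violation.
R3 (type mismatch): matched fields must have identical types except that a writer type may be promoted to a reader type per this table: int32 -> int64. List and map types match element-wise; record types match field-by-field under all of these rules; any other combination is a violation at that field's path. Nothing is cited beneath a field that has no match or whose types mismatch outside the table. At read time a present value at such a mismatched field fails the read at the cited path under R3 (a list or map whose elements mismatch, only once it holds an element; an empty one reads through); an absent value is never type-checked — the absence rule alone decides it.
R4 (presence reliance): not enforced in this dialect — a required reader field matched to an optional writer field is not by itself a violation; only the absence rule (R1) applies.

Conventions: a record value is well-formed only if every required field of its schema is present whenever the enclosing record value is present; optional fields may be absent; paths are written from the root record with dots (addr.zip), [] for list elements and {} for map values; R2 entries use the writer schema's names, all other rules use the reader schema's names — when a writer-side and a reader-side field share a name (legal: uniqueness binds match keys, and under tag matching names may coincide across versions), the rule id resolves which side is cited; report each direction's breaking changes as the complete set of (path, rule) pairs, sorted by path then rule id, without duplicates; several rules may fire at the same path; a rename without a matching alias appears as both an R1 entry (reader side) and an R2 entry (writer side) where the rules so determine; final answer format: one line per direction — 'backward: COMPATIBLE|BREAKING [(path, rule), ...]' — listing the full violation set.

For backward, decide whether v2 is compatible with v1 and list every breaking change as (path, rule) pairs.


backward: COMPATIBLE []

the writer's type comes first in each Shipment pair
backward on Shipment — v2 reading data written by v1:
  no writer field matches reader archived
  writer optional, map<string, int32> -> map<string, int32>: reader codes maps from writer codes
  writer required, Geo -> Geo: reader audit maps from writer audit
  writer required, string -> string: reader email maps from writer email
  writer required, int64 -> int64: reader duration maps from writer duration
  writer optional, bytes -> bytes: reader blob maps from writer blob
  writer required, bytes -> bytes: reader audit.avatar maps from writer audit.avatar
  writer optional, string -> string: reader audit.nickname maps from writer audit.notes
  no writer field matches reader audit.version
  writer field audit.primary has no reader counterpart
  nothing fires on Shipment: backward is COMPATIBLE
ruling out the remaining Shipment differences:
  removed field primary from record Geo -> triggers nothing under Shipment's printed rules — same verdict
  added field archived to record Shipment: optional bool, tag 18 (in v2 it sits immediately before codes) -> triggers nothing under Shipment's printed rules — same verdict
  added field version to record Geo: optional int32, tag 35 (in v2 it sits last) -> triggers nothing under Shipment's printed rules — same verdict
  renamed field notes to nickname in record Geo (alias notes declared on the renamed field) -> triggers nothing under Shipment's printed rules — same verdict


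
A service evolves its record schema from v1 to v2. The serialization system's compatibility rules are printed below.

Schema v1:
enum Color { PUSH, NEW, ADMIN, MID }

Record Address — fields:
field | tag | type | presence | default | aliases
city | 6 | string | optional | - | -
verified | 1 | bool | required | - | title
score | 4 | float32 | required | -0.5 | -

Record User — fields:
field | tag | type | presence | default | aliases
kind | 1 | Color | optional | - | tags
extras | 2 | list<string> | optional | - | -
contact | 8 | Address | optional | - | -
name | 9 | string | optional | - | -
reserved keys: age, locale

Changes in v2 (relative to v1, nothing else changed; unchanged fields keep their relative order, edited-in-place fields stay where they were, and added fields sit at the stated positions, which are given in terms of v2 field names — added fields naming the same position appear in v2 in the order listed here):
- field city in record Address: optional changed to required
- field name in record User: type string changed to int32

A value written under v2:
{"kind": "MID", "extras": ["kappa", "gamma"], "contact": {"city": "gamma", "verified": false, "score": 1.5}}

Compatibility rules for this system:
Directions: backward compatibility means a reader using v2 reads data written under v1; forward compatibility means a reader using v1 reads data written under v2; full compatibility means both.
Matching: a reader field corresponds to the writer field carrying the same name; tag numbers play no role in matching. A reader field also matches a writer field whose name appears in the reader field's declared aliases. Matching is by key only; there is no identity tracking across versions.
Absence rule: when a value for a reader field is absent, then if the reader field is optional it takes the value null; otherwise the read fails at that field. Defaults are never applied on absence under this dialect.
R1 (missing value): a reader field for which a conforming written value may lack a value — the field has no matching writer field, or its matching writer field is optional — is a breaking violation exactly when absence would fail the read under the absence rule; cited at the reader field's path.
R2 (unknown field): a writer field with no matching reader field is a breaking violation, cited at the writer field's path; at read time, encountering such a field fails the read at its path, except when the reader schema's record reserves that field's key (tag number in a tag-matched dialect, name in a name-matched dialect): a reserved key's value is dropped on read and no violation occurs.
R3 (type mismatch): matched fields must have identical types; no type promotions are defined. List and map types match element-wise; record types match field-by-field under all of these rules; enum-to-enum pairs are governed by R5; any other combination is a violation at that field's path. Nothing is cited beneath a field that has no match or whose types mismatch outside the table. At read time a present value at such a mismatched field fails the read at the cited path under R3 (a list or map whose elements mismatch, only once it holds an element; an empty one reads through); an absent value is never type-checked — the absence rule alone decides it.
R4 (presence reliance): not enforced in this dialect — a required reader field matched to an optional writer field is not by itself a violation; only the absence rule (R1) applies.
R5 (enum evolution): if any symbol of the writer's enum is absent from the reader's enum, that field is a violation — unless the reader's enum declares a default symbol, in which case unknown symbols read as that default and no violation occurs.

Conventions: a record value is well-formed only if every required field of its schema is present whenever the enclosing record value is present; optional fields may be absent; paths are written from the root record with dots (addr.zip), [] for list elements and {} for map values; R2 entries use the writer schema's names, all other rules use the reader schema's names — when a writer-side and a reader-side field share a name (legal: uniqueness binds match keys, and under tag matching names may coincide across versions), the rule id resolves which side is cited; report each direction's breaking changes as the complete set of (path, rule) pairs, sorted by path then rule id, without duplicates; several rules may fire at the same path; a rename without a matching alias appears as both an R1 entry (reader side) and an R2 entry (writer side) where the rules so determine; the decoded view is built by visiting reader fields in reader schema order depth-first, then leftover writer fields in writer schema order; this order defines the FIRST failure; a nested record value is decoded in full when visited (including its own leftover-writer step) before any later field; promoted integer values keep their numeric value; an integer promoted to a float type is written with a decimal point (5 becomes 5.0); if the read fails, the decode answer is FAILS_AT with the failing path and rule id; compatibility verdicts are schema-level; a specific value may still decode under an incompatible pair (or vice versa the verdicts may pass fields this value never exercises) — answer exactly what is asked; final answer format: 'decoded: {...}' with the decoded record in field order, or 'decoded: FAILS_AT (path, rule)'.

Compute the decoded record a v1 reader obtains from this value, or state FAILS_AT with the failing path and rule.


decoded: {"kind": "MID", "extras": ["kappa", "gamma"], "contact": {"city": "gamma", "verified": false, "score": 1.5}, "name": null}

arrows below run writer -> reader for User
decode walk for User under reader schema v1:
  kind := "MID"
  extras := ["kappa", "gamma"]
  contact.city := "gamma"
  contact.verified := false
  contact.score := 1.5
  name := null (absent, optional -> null)
  => decoded: {"kind": "MID", "extras": ["kappa", "gamma"], "contact": {"city": "gamma", "verified": false, "score": 1.5}, "name": null}
diffs on User not affecting the asked answer:
  field city in record Address: optional changed to required -> affects the rule determinations only; this particular User value decodes identically
  field name in record User: type string changed to int32 -> affects the rule determinations only; this particular User value decodes identically


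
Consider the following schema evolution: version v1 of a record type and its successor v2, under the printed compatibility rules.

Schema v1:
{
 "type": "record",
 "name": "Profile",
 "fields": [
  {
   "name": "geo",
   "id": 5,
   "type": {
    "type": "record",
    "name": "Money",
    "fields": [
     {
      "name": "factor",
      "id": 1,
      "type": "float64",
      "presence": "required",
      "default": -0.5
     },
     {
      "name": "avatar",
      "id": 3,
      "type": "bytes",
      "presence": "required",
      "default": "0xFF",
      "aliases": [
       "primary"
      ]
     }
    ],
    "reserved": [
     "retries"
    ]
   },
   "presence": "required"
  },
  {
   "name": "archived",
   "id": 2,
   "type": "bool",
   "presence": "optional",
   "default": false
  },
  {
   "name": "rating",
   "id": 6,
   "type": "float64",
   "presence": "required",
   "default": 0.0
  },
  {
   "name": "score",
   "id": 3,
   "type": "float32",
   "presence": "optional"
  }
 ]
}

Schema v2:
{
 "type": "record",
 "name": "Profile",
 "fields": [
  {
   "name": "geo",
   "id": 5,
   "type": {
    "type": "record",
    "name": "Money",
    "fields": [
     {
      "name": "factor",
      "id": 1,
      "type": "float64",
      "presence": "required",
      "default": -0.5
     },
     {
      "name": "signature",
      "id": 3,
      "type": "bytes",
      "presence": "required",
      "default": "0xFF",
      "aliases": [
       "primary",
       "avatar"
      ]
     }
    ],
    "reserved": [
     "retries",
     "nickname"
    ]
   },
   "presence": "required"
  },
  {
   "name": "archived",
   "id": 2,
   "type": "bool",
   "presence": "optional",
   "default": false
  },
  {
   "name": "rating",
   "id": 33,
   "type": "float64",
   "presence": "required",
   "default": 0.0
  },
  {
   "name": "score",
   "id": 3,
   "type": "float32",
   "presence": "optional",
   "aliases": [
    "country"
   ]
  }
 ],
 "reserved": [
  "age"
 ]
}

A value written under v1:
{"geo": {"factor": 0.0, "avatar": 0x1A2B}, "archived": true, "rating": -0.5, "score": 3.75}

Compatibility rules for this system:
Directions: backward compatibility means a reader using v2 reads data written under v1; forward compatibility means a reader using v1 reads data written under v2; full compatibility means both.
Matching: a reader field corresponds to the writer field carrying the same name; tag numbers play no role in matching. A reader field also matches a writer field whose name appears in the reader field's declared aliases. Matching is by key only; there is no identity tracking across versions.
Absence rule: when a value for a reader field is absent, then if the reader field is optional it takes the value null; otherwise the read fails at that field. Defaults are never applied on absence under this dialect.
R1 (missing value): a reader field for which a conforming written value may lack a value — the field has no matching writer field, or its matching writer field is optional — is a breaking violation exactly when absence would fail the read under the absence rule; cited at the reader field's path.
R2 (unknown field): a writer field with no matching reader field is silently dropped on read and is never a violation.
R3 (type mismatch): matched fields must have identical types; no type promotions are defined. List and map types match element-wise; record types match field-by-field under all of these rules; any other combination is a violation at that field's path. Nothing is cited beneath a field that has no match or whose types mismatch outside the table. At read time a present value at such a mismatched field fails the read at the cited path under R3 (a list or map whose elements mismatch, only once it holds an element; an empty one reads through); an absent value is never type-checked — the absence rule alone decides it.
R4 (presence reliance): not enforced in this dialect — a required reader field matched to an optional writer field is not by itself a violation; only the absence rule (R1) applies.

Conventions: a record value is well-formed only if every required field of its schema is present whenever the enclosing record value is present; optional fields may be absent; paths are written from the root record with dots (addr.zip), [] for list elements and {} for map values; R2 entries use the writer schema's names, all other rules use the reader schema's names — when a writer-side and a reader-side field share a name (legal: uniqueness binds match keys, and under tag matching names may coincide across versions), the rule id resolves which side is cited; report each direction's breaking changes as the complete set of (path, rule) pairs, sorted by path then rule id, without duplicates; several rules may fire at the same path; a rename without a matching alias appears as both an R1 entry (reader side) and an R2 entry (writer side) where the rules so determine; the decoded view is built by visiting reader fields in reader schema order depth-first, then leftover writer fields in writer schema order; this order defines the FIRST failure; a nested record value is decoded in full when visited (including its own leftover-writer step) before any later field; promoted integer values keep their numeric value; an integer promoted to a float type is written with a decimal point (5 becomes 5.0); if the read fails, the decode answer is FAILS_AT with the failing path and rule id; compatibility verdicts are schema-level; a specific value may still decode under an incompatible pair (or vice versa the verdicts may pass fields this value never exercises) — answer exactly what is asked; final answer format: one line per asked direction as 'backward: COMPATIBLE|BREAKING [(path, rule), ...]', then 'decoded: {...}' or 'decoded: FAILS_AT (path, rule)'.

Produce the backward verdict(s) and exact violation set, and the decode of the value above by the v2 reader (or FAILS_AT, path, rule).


backward: COMPATIBLE []; decoded: {"geo": {"factor": 0.0, "signature": 0x1A2B}, "archived": true, "rating": -0.5, "score": 3.75}

each type pair in Profile: writer, then reader
backward for Profile (reader v2, writer v1):
  geo: Money -> Money, writer required; from geo
  archived: bool -> bool, writer optional; from archived
  rating: float64 -> float64, writer required; from rating
  score: float32 -> float32, writer optional; from score
  geo.factor: float64 -> float64, writer required; from geo.factor
  geo.signature: bytes -> bytes, writer required; from geo.avatar
  => backward verdict for Profile: COMPATIBLE, no violations
migrating the Profile value to v2:
  geo.factor := 0.0
  geo.signature := 0x1A2B (from writer avatar)
  archived := true
  rating := -0.5
  score := 3.75
  => decoded: {"geo": {"factor": 0.0, "signature": 0x1A2B}, "archived": true, "rating": -0.5, "score": 3.75}
the other Profile changes do not affect what is asked:
  field rating in record Profile: tag 6 changed to 33 -> triggers nothing under Profile's printed rules — same verdict


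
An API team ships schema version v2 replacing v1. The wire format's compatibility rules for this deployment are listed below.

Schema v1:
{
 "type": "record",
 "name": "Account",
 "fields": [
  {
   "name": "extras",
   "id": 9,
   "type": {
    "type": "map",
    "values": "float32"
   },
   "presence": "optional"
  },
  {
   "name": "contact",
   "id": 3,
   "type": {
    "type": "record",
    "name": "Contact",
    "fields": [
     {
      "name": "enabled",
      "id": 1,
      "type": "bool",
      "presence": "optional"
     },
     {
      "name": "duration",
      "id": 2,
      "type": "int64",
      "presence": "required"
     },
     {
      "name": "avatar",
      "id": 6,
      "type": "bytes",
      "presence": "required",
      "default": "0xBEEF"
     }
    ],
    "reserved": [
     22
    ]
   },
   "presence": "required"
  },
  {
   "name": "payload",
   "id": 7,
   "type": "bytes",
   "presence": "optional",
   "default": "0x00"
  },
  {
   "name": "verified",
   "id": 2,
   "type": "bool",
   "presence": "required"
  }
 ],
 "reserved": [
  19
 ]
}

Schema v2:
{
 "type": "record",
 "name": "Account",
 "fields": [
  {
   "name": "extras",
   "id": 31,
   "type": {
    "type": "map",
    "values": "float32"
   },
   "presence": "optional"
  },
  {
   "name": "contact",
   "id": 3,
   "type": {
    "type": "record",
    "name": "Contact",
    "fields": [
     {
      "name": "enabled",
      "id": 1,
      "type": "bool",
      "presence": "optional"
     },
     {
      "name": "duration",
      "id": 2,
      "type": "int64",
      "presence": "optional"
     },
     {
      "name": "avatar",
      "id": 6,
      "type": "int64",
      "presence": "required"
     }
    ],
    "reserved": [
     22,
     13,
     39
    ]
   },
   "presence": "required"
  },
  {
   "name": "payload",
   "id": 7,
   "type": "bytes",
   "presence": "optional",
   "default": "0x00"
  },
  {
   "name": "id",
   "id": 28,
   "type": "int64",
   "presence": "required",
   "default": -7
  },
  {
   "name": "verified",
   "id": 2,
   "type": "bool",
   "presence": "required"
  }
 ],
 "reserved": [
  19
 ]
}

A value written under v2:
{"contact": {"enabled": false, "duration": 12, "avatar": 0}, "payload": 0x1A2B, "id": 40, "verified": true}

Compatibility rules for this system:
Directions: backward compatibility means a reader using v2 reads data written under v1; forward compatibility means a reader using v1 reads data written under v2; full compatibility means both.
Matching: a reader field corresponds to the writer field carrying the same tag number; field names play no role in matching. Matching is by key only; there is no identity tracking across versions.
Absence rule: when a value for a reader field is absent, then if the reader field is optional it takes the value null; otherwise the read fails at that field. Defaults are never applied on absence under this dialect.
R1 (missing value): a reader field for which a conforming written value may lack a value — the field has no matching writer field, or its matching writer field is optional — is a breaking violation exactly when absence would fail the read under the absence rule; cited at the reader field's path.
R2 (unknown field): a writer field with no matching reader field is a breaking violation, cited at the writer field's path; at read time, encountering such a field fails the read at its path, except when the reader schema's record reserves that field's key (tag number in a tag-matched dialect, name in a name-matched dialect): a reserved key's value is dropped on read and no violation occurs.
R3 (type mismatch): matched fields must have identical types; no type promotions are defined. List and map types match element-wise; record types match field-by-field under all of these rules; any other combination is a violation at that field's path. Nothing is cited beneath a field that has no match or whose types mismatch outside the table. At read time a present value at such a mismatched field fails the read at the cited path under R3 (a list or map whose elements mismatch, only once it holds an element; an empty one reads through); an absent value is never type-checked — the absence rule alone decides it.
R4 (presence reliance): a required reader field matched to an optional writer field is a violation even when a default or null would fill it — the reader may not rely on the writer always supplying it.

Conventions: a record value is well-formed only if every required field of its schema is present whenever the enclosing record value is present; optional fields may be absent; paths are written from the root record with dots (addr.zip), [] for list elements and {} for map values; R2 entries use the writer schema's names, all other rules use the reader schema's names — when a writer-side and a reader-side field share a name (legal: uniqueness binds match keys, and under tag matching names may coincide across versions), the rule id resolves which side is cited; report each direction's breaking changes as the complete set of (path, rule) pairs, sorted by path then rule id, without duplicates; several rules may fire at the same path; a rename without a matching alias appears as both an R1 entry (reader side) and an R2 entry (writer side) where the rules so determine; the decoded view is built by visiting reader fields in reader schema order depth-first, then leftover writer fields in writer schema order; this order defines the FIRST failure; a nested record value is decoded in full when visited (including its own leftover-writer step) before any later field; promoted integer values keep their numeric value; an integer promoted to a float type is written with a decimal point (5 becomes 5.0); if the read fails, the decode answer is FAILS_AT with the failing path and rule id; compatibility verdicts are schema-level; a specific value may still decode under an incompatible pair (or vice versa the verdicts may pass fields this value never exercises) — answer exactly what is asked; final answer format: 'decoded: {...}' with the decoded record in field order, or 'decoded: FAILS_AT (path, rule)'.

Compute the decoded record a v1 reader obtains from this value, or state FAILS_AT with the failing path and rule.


decoded: FAILS_AT (contact.avatar, R3)

the writer's type comes first in each Account pair
decoding the Account value with the v1 reader:
  extras := null (absent, optional -> null)
  contact.enabled := false
  contact.duration := 12
  read fails at contact.avatar under R3
  => FAILS_AT (contact.avatar, R3)
ruling out the remaining Account differences:
  field duration in record Contact: required changed to optional -> matters for Account compatibility verdicts, not for this value's decode
  field extras in record Account: tag 9 changed to 31 -> matters for Account compatibility verdicts, not for this value's decode
  added field id to record Account: required int64, tag 28, default -7 (in v2 it sits immediately before verified) -> matters for Account compatibility verdicts, not for this value's decode
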